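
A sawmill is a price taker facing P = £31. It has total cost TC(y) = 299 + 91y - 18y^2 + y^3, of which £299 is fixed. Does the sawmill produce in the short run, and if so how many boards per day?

Produce at y = 10

From TC, MC = TC'(y) = 91 - 36y + 3y^2 and AVC = VC/y = 91 - 18y + y^2.
AVC hits its minimum where MC = AVC, at y = 9, giving min AVC = 91 - 18·9 + 9^2 = £10.
Because £31 ≥ £10, revenue can cover variable cost; the firm operates.
P = MC gives 60 - 36y + 3y^2 = 0, with roots 2 and 10. Take the larger (rising MC): y* = 10.
Check: AVC at y = 10 is £11 ≤ P, so revenue covers variable cost.
Profit = P·y − TC = 31·10 − 409 = -£99, a loss, but smaller than the £299 fixed cost the firm would lose by shutting down.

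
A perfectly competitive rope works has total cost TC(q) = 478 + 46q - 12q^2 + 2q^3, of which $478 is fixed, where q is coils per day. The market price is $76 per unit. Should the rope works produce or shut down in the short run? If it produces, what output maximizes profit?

From TC, MC = TC'(q) = 46 - 24q + 6q^2 and AVC = VC/q = 46 - 12q + 2q^2.
AVC hits its minimum where MC = AVC, at q = 3, giving min AVC = 46 - 12·3 + 2·3^2 = $28.
Because $76 ≥ $28, revenue can cover variable cost; the firm operates.
P = MC gives -30 - 24q + 6q^2 = 0, with roots -1 and 5. Take the larger (rising MC): q* = 5.
Check: AVC at q = 5 is $36 ≤ P, so revenue covers variable cost.
Profit = P·q − TC = 76·5 − 658 = -$278, a loss, but smaller than the $478 fixed cost the firm would lose by shutting down.

Produce at q = 5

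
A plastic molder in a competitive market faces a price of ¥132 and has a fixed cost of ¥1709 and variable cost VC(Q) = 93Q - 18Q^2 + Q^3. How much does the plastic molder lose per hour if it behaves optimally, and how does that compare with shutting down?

Profit = -¥357 at Q = 13

AVC = 93 - 18Q + Q^2 has its minimum ¥12 at Q = 9; price ¥132 clears that bar, so the firm operates.
With MC = 93 - 36Q + 3Q^2, P = MC on the upward-sloping part at Q* = 13.
TR = 132·13 = 1716. TC = 1709 + 364 = 2073. Profit = 1716 − 2073 = -¥357.
Shutting down would mean losing the fixed cost of ¥1709, so operating at a loss of ¥357 is better by ¥1352.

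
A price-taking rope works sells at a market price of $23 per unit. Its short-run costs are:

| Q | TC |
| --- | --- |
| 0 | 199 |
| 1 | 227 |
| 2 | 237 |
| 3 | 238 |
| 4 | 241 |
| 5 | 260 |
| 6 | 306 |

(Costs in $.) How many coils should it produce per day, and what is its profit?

Compute π = P·Q − TC at each output: Q=0: -199; Q=1: -204; Q=2: -191; Q=3: -169; Q=4: -149; Q=5: -145; Q=6: -168.
Profit is maximized at Q = 5. AVC there is 61/5 = $12.20 ≤ P, so producing beats shutting down (which would give -$199).

Q = 5; profit = -$145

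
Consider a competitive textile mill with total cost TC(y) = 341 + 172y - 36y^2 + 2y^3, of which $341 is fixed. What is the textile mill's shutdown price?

$10 per unit

The firm shuts down when price falls below the minimum of average variable cost. AVC = VC/y = 172 - 36y + 2y^2.
dAVC/dy = -36 + 4y = 0 gives y = 9. min AVC = 172 - 36·9 + 2·9^2 = 10.
The firm shuts down for any P below $10.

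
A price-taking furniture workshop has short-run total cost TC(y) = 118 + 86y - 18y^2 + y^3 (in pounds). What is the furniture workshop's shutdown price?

The shutdown price is the minimum of AVC. VC = 86y - 18y^2 + y^3, so AVC = 86 - 18y + y^2.
At the minimum of AVC, MC = AVC. MC = 86 - 36y + 3y^2; setting MC = AVC gives 2y^2 - 18y = 0, so y = 9. min AVC = 5.
The firm shuts down for any P below £5.

£5 per unit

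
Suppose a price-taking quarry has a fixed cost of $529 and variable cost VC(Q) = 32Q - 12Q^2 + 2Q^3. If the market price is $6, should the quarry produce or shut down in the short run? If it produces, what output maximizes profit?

Shut down

Variable cost is VC = 32Q - 12Q^2 + 2Q^3, so AVC = VC/Q = 32 - 12Q + 2Q^2 and MC = dTC/dQ = 32 - 24Q + 6Q^2.
AVC hits its minimum where MC = AVC, at Q = 3, giving min AVC = 32 - 12·3 + 2·3^2 = $14.
With P < min AVC ($6 < $14), every unit sold adds to the loss.
Best response: produce nothing and absorb the $529 fixed cost.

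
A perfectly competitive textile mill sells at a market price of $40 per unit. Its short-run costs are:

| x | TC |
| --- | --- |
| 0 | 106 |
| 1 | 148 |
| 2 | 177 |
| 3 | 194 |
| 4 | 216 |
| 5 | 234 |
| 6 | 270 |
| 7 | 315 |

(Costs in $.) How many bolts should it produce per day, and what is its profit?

Profit at each row (π = 40x − TC): x=0: -106; x=1: -108; x=2: -97; x=3: -74; x=4: -56; x=5: -34; x=6: -30; x=7: -35.
Profit is maximized at x = 6. AVC there is 164/6 = $27.33 ≤ P, so producing beats shutting down (which would give -$106).

x = 6; profit = -$30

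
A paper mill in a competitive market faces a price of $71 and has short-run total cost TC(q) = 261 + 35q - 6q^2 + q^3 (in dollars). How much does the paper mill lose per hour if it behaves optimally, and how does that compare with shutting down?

AVC = 35 - 6q + q^2; min AVC = $26 at q = 3. Since P = $71 ≥ min AVC, the firm produces.
With MC = 35 - 12q + 3q^2, P = MC on the upward-sloping part at q* = 6.
TR = 71·6 = 426. TC = 261 + 210 = 471. Profit = 426 − 471 = -$45.
Shutting down would mean losing the fixed cost of $261, so operating at a loss of $45 is better by $216.

Profit = -$45 at q = 6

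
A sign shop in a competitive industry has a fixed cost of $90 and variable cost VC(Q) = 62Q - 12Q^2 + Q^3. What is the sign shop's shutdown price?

Short-run supply begins at min AVC. From VC = 62Q - 12Q^2 + Q^3, AVC = 62 - 12Q + Q^2.
dAVC/dQ = -12 + 2Q = 0 gives Q = 6. min AVC = 62 - 12·6 + 6^2 = 26.
The firm shuts down for any P below $26.

$26 per unit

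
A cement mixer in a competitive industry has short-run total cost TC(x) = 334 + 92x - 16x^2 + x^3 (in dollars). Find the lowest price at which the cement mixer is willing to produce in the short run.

$28 per unit

The shutdown price is the minimum of AVC. VC = 92x - 16x^2 + x^3, so AVC = 92 - 16x + x^2.
At the minimum of AVC, MC = AVC. MC = 92 - 32x + 3x^2; setting MC = AVC gives 2x^2 - 16x = 0, so x = 8. min AVC = 28.
For P < $28 the firm produces nothing.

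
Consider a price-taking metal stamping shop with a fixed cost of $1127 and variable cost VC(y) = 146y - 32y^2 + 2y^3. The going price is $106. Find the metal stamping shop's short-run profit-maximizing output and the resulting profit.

Profit = -$327 at y = 10

AVC = 146 - 32y + 2y^2; min AVC = $18 at y = 8. Since P = $106 ≥ min AVC, the firm produces.
With MC = 146 - 64y + 6y^2, P = MC on the upward-sloping part at y* = 10.
TR = 106·10 = 1060. TC = 1127 + 260 = 1387. Profit = 1060 − 1387 = -$327.
That loss of $327 beats the $1127 the firm would lose by shutting down; producing recovers $800 of fixed cost.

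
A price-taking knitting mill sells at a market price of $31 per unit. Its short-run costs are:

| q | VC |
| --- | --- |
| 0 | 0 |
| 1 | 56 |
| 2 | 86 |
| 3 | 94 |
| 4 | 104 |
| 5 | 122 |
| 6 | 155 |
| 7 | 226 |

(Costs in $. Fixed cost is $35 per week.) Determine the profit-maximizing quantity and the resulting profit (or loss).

q = 5; profit = -$2

Tabulate TR − TC: q=0: -35; q=1: -60; q=2: -59; q=3: -36; q=4: -15; q=5: -2; q=6: -4; q=7: -44.
Profit is maximized at q = 5. AVC there is 122/5 = $24.40 ≤ P, so producing beats shutting down (which would give -$35).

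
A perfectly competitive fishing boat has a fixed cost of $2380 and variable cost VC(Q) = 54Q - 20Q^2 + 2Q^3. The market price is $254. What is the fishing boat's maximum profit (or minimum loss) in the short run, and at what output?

Profit = -$380 at Q = 10

AVC = 54 - 20Q + 2Q^2; min AVC = $4 at Q = 5. Since P = $254 ≥ min AVC, the firm produces.
With MC = 54 - 40Q + 6Q^2, P = MC on the upward-sloping part at Q* = 10.
TR = 254·10 = 2540. TC = 2380 + 540 = 2920. Profit = 2540 − 2920 = -$380.
Shutting down would mean losing the fixed cost of $2380, so operating at a loss of $380 is better by $2000.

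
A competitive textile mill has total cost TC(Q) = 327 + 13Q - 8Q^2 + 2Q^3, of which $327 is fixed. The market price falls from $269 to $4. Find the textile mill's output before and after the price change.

AVC = 13 - 8Q + 2Q^2, minimized at Q = 2 where min AVC = $5. MC = 13 - 16Q + 6Q^2.
At P = $269 ≥ min AVC, set P = MC on the rising branch: Q = 8.
At P = $4 < min AVC = $5, price no longer covers variable cost at any output, so the firm shuts down: Q = 0.

Output falls from 8 to 0 (the firm shuts down)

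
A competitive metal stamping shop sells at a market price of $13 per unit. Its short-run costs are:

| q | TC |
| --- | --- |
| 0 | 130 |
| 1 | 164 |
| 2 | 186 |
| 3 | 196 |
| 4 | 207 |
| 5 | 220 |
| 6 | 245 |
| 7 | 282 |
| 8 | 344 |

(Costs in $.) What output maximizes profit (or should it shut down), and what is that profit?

q = 0 (shut down); profit = -$130

Profit at each row (π = 13q − TC): q=0: -130; q=1: -151; q=2: -160; q=3: -157; q=4: -155; q=5: -155; q=6: -167; q=7: -191; q=8: -240.
Profit is highest at q = 0. Equivalently, the lowest AVC in the table is 90/5 ≈ $18 at q = 5, and P = $13 falls below it — price never covers variable cost, so the firm shuts down and loses only its fixed cost.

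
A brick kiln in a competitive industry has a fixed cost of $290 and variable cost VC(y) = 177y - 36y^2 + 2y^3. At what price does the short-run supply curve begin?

The firm shuts down when price falls below the minimum of average variable cost. AVC = VC/y = 177 - 36y + 2y^2.
dAVC/dy = -36 + 4y = 0 gives y = 9. min AVC = 177 - 36·9 + 2·9^2 = 15.
The firm shuts down for any P below $15.

$15 per unit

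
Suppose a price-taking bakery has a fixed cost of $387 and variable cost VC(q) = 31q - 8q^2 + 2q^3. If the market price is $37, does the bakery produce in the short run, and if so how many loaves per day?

Variable cost is VC = 31q - 8q^2 + 2q^3, so AVC = VC/q = 31 - 8q + 2q^2 and MC = dTC/dq = 31 - 16q + 6q^2.
The AVC parabola has its vertex at q = 8/4 = 2, where AVC = 31 - 8·2 + 2·2^2 = $23.
Because $37 ≥ $23, revenue can cover variable cost; the firm operates.
Solving P = MC: -6 - 16q + 6q^2 = 0 ⇒ q = -1/3 or 3. On the upward-sloping branch, q* = 3.
Check: AVC at q = 3 is $25 ≤ P, so revenue covers variable cost.
Profit = P·q − TC = 37·3 − 462 = -$351, a loss, but smaller than the $387 fixed cost the firm would lose by shutting down.

Produce at q = 3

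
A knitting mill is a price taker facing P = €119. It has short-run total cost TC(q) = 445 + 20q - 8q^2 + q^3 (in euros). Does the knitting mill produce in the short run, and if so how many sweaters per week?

Produce at q = 9

Strip out fixed cost: VC = 20q - 8q^2 + q^3. Then AVC = 20 - 8q + q^2 and MC = 20 - 16q + 3q^2.
AVC hits its minimum where MC = AVC, at q = 4, giving min AVC = 20 - 8·4 + 4^2 = €4.
Because €119 ≥ €4, revenue can cover variable cost; the firm operates.
P = MC gives -99 - 16q + 3q^2 = 0, with roots -11/3 and 9. Take the larger (rising MC): q* = 9.
Check: AVC at q = 9 is €29 ≤ P, so revenue covers variable cost.
Profit = P·q − TC = 119·9 − 706 = €365.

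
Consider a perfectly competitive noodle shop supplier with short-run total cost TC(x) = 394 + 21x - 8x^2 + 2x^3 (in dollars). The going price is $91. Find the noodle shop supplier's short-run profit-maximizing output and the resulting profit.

Profit = -$94 at x = 5

AVC = 21 - 8x + 2x^2; min AVC = $13 at x = 2. Since P = $91 ≥ min AVC, the firm produces.
With MC = 21 - 16x + 6x^2, P = MC on the upward-sloping part at x* = 5.
TR = 91·5 = 455. TC = 394 + 155 = 549. Profit = 455 − 549 = -$94.
Shutting down would mean losing the fixed cost of $394, so operating at a loss of $94 is better by $300.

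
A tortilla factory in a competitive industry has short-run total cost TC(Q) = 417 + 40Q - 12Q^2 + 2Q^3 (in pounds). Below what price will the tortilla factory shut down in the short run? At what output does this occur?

£22 per unit, at Q = 3

The firm shuts down when price falls below the minimum of average variable cost. AVC = VC/Q = 40 - 12Q + 2Q^2.
dAVC/dQ = -12 + 4Q = 0 gives Q = 3. min AVC = 40 - 12·3 + 2·3^2 = 22.
The firm shuts down for any P below £22.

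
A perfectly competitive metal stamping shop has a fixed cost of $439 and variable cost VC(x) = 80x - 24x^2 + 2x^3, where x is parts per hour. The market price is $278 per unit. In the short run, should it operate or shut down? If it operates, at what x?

Variable cost is VC = 80x - 24x^2 + 2x^3, so AVC = VC/x = 80 - 24x + 2x^2 and MC = dTC/dx = 80 - 48x + 6x^2.
AVC is minimized where dAVC/dx = -24 + 4x = 0, at x = 6; min AVC = 80 - 24·6 + 2·6^2 = $8.
P = $278 exceeds min AVC = $8, so the firm stays open.
P = MC gives -198 - 48x + 6x^2 = 0, with roots -3 and 11. Take the larger (rising MC): x* = 11.
Check: AVC at x = 11 is $58 ≤ P, so revenue covers variable cost.
Profit = P·x − TC = 278·11 − 1077 = $1981.

Produce at x = 11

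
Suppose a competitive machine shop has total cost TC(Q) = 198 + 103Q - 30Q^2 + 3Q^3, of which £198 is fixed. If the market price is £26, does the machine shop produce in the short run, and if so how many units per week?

Shut down

Strip out fixed cost: VC = 103Q - 30Q^2 + 3Q^3. Then AVC = 103 - 30Q + 3Q^2 and MC = 103 - 60Q + 9Q^2.
The AVC parabola has its vertex at Q = 30/6 = 5, where AVC = 103 - 30·5 + 3·5^2 = £28.
P = £26 lies below min AVC = £28; no output level covers variable cost.
Best response: produce nothing and absorb the £198 fixed cost.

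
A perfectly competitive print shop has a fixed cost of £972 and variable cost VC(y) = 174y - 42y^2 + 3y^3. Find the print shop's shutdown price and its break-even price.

Shutdown price = min AVC. AVC = 174 - 42y + 3y^2, with vertex at y = 7 and minimum £27.
ATC = 972/y + 174 - 42y + 3y^2. Setting dATC/dy = −972/y^2 − 42 + 6y = 0 gives y = 9 (since 6·9^3 − 42·9^2 = 972).
min ATC = 972/9 + 174 − 42·9 + 3·9^2 = £147. That is the break-even price.
For £27 ≤ P < £147 the firm produces at a loss; below £27 it shuts down.

Shutdown price = £27; break-even price = £147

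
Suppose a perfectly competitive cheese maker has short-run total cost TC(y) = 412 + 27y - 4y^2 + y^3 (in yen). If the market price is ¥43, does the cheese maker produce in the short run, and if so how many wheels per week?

From TC, MC = TC'(y) = 27 - 8y + 3y^2 and AVC = VC/y = 27 - 4y + y^2.
The AVC parabola has its vertex at y = 4/2 = 2, where AVC = 27 - 4·2 + 2^2 = ¥23.
Because ¥43 ≥ ¥23, revenue can cover variable cost; the firm operates.
P = MC gives -16 - 8y + 3y^2 = 0, with roots -4/3 and 4. Take the larger (rising MC): y* = 4.
Check: AVC at y = 4 is ¥27 ≤ P, so revenue covers variable cost.
Profit = P·y − TC = 43·4 − 520 = -¥348, a loss, but smaller than the ¥412 fixed cost the firm would lose by shutting down.

Produce at y = 4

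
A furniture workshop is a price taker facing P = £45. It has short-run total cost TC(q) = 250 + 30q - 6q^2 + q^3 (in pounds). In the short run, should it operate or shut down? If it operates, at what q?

Produce at q = 5

From TC, MC = TC'(q) = 30 - 12q + 3q^2 and AVC = VC/q = 30 - 6q + q^2.
AVC is minimized where dAVC/dq = -6 + 2q = 0, at q = 3; min AVC = 30 - 6·3 + 3^2 = £21.
Since P = £45 ≥ min AVC = £21, price covers variable cost and the firm should produce.
P = MC gives -15 - 12q + 3q^2 = 0, with roots -1 and 5. Take the larger (rising MC): q* = 5.
Check: AVC at q = 5 is £25 ≤ P, so revenue covers variable cost.
Profit = P·q − TC = 45·5 − 375 = -£150, a loss, but smaller than the £250 fixed cost the firm would lose by shutting down.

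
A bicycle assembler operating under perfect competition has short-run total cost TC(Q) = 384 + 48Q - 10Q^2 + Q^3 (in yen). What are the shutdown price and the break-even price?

Shutdown price = ¥23; break-even price = ¥80

Shutdown price = min AVC. AVC = 48 - 10Q + Q^2, with vertex at Q = 5 and minimum ¥23.
ATC = 384/Q + 48 - 10Q + Q^2. Setting dATC/dQ = −384/Q^2 − 10 + 2Q = 0 gives Q = 8 (since 2·8^3 − 10·8^2 = 384).
min ATC = 384/8 + 48 − 10·8 + 8^2 = ¥80. That is the break-even price.
Between these two prices the firm operates at a loss; above ¥80 it earns a profit.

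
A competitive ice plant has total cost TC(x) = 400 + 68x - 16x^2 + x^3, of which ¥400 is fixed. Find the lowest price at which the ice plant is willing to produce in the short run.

Short-run supply begins at min AVC. From VC = 68x - 16x^2 + x^3, AVC = 68 - 16x + x^2.
dAVC/dx = -16 + 2x = 0 gives x = 8. min AVC = 68 - 16·8 + 8^2 = 4.
So the shutdown price is ¥4.

¥4 per unit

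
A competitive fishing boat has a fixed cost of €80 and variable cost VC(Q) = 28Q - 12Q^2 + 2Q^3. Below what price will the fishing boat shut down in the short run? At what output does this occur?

Short-run supply begins at min AVC. From VC = 28Q - 12Q^2 + 2Q^3, AVC = 28 - 12Q + 2Q^2.
At the minimum of AVC, MC = AVC. MC = 28 - 24Q + 6Q^2; setting MC = AVC gives 4Q^2 - 12Q = 0, so Q = 3. min AVC = 10.
The firm shuts down for any P below €10.

€10 per unit, at Q = 3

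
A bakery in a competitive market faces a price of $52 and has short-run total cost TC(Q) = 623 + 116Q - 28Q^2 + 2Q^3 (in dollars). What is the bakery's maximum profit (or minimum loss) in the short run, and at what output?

AVC = 116 - 28Q + 2Q^2; min AVC = $18 at Q = 7. Since P = $52 ≥ min AVC, the firm produces.
With MC = 116 - 56Q + 6Q^2, P = MC on the upward-sloping part at Q* = 8.
TR = 52·8 = 416. TC = 623 + 160 = 783. Profit = 416 − 783 = -$367.
Shutting down would mean losing the fixed cost of $623, so operating at a loss of $367 is better by $256.

Profit = -$367 at Q = 8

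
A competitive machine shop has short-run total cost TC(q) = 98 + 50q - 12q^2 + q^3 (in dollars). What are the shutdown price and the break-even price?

AVC = 50 - 12q + q^2; minimized at q = 6, giving min AVC = $14. That is the shutdown price.
ATC = 98/q + 50 - 12q + q^2. Setting dATC/dq = −98/q^2 − 12 + 2q = 0 gives q = 7 (since 2·7^3 − 12·7^2 = 98).
min ATC = 98/7 + 50 − 12·7 + 7^2 = $29. That is the break-even price.
For $14 ≤ P < $29 the firm produces at a loss; below $14 it shuts down.

Shutdown price = $14; break-even price = $29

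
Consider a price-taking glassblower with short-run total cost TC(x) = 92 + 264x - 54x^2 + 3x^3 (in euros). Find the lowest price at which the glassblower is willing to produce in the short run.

Short-run supply begins at min AVC. From VC = 264x - 54x^2 + 3x^3, AVC = 264 - 54x + 3x^2.
dAVC/dx = -54 + 6x = 0 gives x = 9. min AVC = 264 - 54·9 + 3·9^2 = 21.
So the shutdown price is €21.

€21 per unit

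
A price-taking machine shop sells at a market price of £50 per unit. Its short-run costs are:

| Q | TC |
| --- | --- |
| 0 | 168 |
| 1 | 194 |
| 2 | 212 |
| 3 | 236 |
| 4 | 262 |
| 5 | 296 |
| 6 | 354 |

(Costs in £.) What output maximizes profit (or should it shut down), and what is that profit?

Q = 5; profit = -£46

Profit at each row (π = 50Q − TC): Q=0: -168; Q=1: -144; Q=2: -112; Q=3: -86; Q=4: -62; Q=5: -46; Q=6: -54.
Profit is maximized at Q = 5. AVC there is 128/5 = £25.60 ≤ P, so producing beats shutting down (which would give -£168).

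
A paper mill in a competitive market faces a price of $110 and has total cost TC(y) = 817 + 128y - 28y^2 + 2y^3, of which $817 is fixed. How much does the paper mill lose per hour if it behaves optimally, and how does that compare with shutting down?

Profit = -$169 at y = 9

AVC = 128 - 28y + 2y^2 has its minimum $30 at y = 7; price $110 clears that bar, so the firm operates.
With MC = 128 - 56y + 6y^2, P = MC on the upward-sloping part at y* = 9.
TR = 110·9 = 990. TC = 817 + 342 = 1159. Profit = 990 − 1159 = -$169.
By producing, the firm covers all variable cost plus $648 of fixed cost; shutting down would lose the full $817.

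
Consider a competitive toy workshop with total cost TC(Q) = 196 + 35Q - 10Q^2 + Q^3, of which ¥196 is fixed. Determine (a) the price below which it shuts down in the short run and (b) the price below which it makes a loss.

Shutdown price = ¥10; break-even price = ¥42

Shutdown price = min AVC. AVC = 35 - 10Q + Q^2, with vertex at Q = 5 and minimum ¥10.
ATC = 196/Q + 35 - 10Q + Q^2. Setting dATC/dQ = −196/Q^2 − 10 + 2Q = 0 gives Q = 7 (since 2·7^3 − 10·7^2 = 196).
min ATC = 196/7 + 35 − 10·7 + 7^2 = ¥42. That is the break-even price.
Between these two prices the firm operates at a loss; above ¥42 it earns a profit.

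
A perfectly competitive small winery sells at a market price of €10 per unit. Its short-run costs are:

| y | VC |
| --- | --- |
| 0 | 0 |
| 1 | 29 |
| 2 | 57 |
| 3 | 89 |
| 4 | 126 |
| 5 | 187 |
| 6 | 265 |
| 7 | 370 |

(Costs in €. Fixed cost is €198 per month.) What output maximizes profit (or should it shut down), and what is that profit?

Profit at each row (π = 10y − TC): y=0: -198; y=1: -217; y=2: -235; y=3: -257; y=4: -284; y=5: -335; y=6: -403; y=7: -498.
Profit is highest at y = 0. Equivalently, the lowest AVC in the table is 57/2 ≈ €28.50 at y = 2, and P = €10 falls below it — price never covers variable cost, so the firm shuts down and loses only its fixed cost.

y = 0 (shut down); profit = -€198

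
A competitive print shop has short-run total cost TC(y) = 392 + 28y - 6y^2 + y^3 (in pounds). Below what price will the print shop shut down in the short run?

£19 per unit

The shutdown price is the minimum of AVC. VC = 28y - 6y^2 + y^3, so AVC = 28 - 6y + y^2.
At the minimum of AVC, MC = AVC. MC = 28 - 12y + 3y^2; setting MC = AVC gives 2y^2 - 6y = 0, so y = 3. min AVC = 19.
The firm shuts down for any P below £19.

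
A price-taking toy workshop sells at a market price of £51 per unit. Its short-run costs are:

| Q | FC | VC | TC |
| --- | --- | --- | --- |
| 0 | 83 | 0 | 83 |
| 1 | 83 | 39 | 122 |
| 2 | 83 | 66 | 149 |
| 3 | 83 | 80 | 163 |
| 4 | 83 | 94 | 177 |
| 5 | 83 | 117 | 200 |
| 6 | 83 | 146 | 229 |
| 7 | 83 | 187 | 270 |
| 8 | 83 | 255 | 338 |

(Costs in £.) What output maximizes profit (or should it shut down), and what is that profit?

Q = 7; profit = £87

Compute π = P·Q − TC at each output: Q=0: -83; Q=1: -71; Q=2: -47; Q=3: -10; Q=4: 27; Q=5: 55; Q=6: 77; Q=7: 87; Q=8: 70.
Profit is maximized at Q = 7. AVC there is 187/7 = £26.71 ≤ P, so producing beats shutting down (which would give -£83).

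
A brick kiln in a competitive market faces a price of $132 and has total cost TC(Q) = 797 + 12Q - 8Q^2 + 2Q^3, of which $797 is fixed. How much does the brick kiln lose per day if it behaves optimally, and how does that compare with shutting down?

Profit = -$221 at Q = 6

AVC = 12 - 8Q + 2Q^2 has its minimum $4 at Q = 2; price $132 clears that bar, so the firm operates.
MC = 12 - 16Q + 6Q^2. Setting P = MC and taking the root on the rising branch gives Q* = 6.
TR = 132·6 = 792. TC = 797 + 216 = 1013. Profit = 792 − 1013 = -$221.
Shutting down would mean losing the fixed cost of $797, so operating at a loss of $221 is better by $576.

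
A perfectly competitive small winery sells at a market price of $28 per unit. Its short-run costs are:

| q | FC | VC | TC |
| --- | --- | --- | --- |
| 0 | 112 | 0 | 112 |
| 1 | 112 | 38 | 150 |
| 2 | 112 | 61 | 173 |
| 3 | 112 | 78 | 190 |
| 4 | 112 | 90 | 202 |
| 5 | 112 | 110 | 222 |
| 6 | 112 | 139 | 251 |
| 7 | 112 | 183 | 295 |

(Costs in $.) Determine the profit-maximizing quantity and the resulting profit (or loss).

q = 5; profit = -$82

Tabulate TR − TC: q=0: -112; q=1: -122; q=2: -117; q=3: -106; q=4: -90; q=5: -82; q=6: -83; q=7: -99.
Profit is maximized at q = 5. AVC there is 110/5 = $22 ≤ P, so producing beats shutting down (which would give -$112).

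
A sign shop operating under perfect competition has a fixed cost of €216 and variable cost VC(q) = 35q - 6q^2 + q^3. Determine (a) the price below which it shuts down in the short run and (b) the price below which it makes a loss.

Shutdown price = €26; break-even price = €71

Shutdown price = min AVC. AVC = 35 - 6q + q^2, with vertex at q = 3 and minimum €26.
ATC = 216/q + 35 - 6q + q^2. Setting dATC/dq = −216/q^2 − 6 + 2q = 0 gives q = 6 (since 2·6^3 − 6·6^2 = 216).
min ATC = 216/6 + 35 − 6·6 + 6^2 = €71. That is the break-even price.
Between these two prices the firm operates at a loss; above €71 it earns a profit.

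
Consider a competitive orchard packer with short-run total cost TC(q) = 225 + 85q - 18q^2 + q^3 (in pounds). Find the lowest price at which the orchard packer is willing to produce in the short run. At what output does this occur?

The shutdown price is the minimum of AVC. VC = 85q - 18q^2 + q^3, so AVC = 85 - 18q + q^2.
At the minimum of AVC, MC = AVC. MC = 85 - 36q + 3q^2; setting MC = AVC gives 2q^2 - 18q = 0, so q = 9. min AVC = 4.
The firm shuts down for any P below £4.

£4 per unit, at q = 9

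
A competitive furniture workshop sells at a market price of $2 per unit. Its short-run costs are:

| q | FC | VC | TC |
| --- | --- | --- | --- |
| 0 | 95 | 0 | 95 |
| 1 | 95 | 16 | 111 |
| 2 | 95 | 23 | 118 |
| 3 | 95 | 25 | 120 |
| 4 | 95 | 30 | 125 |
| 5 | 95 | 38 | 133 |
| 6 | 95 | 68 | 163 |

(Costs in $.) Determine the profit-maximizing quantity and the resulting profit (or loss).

Compute π = P·q − TC at each output: q=0: -95; q=1: -109; q=2: -114; q=3: -114; q=4: -117; q=5: -123; q=6: -151.
Profit is highest at q = 0. Equivalently, the lowest AVC in the table is 30/4 ≈ $7.50 at q = 4, and P = $2 falls below it — price never covers variable cost, so the firm shuts down and loses only its fixed cost.

q = 0 (shut down); profit = -$95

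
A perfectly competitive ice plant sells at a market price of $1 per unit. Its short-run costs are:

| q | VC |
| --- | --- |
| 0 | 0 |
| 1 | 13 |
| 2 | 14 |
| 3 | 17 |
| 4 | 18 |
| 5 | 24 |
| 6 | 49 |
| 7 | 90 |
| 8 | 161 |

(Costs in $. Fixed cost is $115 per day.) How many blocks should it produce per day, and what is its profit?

Tabulate TR − TC: q=0: -115; q=1: -127; q=2: -127; q=3: -129; q=4: -129; q=5: -134; q=6: -158; q=7: -198; q=8: -268.
Profit is highest at q = 0. Equivalently, the lowest AVC in the table is 18/4 ≈ $4.50 at q = 4, and P = $1 falls below it — price never covers variable cost, so the firm shuts down and loses only its fixed cost.

q = 0 (shut down); profit = -$115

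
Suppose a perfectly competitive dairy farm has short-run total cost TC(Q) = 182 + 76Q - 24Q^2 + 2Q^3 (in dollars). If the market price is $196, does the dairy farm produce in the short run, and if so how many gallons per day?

Produce at Q = 10

Variable cost is VC = 76Q - 24Q^2 + 2Q^3, so AVC = VC/Q = 76 - 24Q + 2Q^2 and MC = dTC/dQ = 76 - 48Q + 6Q^2.
The AVC parabola has its vertex at Q = 24/4 = 6, where AVC = 76 - 24·6 + 2·6^2 = $4.
Because $196 ≥ $4, revenue can cover variable cost; the firm operates.
Set P = MC: 196 = 76 - 48Q + 6Q^2 → -120 - 48Q + 6Q^2 = 0. The roots are Q = -2 and Q = 10; the profit-maximizing output is on the rising part of MC, so Q* = 10.
Check: AVC at Q = 10 is $36 ≤ P, so revenue covers variable cost.
Profit = P·Q − TC = 196·10 − 542 = $1418.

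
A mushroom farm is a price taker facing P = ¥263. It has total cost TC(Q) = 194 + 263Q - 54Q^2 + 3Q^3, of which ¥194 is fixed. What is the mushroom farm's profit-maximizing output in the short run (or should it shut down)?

Strip out fixed cost: VC = 263Q - 54Q^2 + 3Q^3. Then AVC = 263 - 54Q + 3Q^2 and MC = 263 - 108Q + 9Q^2.
AVC hits its minimum where MC = AVC, at Q = 9, giving min AVC = 263 - 54·9 + 3·9^2 = ¥20.
Since P = ¥263 ≥ min AVC = ¥20, price covers variable cost and the firm should produce.
Solving P = MC: -108Q + 9Q^2 = 0 ⇒ Q = 0 or 12. On the upward-sloping branch, Q* = 12.
Check: AVC at Q = 12 is ¥47 ≤ P, so revenue covers variable cost.
Profit = P·Q − TC = 263·12 − 758 = ¥2398.

Produce at Q = 12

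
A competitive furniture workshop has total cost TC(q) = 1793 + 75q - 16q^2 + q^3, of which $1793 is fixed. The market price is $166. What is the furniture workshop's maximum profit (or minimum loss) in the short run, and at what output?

AVC = 75 - 16q + q^2 has its minimum $11 at q = 8; price $166 clears that bar, so the firm operates.
With MC = 75 - 32q + 3q^2, P = MC on the upward-sloping part at q* = 13.
TR = 166·13 = 2158. TC = 1793 + 468 = 2261. Profit = 2158 − 2261 = -$103.
Shutting down would mean losing the fixed cost of $1793, so operating at a loss of $103 is better by $1690.

Profit = -$103 at q = 13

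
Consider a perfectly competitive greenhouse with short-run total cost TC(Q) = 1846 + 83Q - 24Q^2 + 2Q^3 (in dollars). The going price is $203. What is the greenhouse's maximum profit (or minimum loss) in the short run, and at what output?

AVC = 83 - 24Q + 2Q^2 has its minimum $11 at Q = 6; price $203 clears that bar, so the firm operates.
MC = 83 - 48Q + 6Q^2. Setting P = MC and taking the root on the rising branch gives Q* = 10.
TR = 203·10 = 2030. TC = 1846 + 430 = 2276. Profit = 2030 − 2276 = -$246.
Shutting down would mean losing the fixed cost of $1846, so operating at a loss of $246 is better by $1600.

Profit = -$246 at Q = 10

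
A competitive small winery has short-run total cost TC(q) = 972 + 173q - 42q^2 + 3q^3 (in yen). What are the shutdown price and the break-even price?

Shutdown price = ¥26; break-even price = ¥146

Shutdown price = min AVC. AVC = 173 - 42q + 3q^2, with vertex at q = 7 and minimum ¥26.
ATC = 972/q + 173 - 42q + 3q^2. Setting dATC/dq = −972/q^2 − 42 + 6q = 0 gives q = 9 (since 6·9^3 − 42·9^2 = 972).
min ATC = 972/9 + 173 − 42·9 + 3·9^2 = ¥146. That is the break-even price.
Between these two prices the firm operates at a loss; above ¥146 it earns a profit.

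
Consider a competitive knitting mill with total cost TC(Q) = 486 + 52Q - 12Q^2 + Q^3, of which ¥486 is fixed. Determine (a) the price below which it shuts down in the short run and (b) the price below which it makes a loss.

AVC = 52 - 12Q + Q^2; minimized at Q = 6, giving min AVC = ¥16. That is the shutdown price.
ATC = 486/Q + 52 - 12Q + Q^2. Setting dATC/dQ = −486/Q^2 − 12 + 2Q = 0 gives Q = 9 (since 2·9^3 − 12·9^2 = 486).
min ATC = 486/9 + 52 − 12·9 + 9^2 = ¥79. That is the break-even price.
Between these two prices the firm operates at a loss; above ¥79 it earns a profit.

Shutdown price = ¥16; break-even price = ¥79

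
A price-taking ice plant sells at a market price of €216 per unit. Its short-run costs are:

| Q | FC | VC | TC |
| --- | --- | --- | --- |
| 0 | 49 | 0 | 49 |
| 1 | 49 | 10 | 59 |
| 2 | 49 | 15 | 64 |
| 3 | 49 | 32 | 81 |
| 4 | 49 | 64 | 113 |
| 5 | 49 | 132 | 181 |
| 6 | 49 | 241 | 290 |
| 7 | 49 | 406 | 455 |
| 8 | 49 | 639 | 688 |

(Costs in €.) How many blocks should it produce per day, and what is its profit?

Profit at each row (π = 216Q − TC): Q=0: -49; Q=1: 157; Q=2: 368; Q=3: 567; Q=4: 751; Q=5: 899; Q=6: 1006; Q=7: 1057; Q=8: 1040.
Profit is maximized at Q = 7. AVC there is 406/7 = €58 ≤ P, so producing beats shutting down (which would give -€49).

Q = 7; profit = €1057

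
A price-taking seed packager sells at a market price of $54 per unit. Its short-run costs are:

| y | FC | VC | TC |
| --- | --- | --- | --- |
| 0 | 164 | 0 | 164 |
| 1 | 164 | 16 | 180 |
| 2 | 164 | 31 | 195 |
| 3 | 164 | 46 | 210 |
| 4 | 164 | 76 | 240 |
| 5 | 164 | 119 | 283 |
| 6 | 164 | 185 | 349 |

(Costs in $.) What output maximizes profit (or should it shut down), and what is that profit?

y = 5; profit = -$13

Compute π = P·y − TC at each output: y=0: -164; y=1: -126; y=2: -87; y=3: -48; y=4: -24; y=5: -13; y=6: -25.
Profit is maximized at y = 5. AVC there is 119/5 = $23.80 ≤ P, so producing beats shutting down (which would give -$164).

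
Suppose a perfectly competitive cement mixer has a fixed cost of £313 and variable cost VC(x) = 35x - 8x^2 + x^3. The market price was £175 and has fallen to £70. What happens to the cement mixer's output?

AVC = 35 - 8x + x^2, minimized at x = 4 where min AVC = £19. MC = 35 - 16x + 3x^2.
With P = £175 above the shutdown price, P = MC gives x = 10.
At P = £70 ≥ min AVC, set P = MC: x = 7. The firm stays open but cuts output.

Output falls from 10 to 7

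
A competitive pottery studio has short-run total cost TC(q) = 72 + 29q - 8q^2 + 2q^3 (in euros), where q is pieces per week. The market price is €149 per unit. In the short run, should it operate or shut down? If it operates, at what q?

Produce at q = 6

Strip out fixed cost: VC = 29q - 8q^2 + 2q^3. Then AVC = 29 - 8q + 2q^2 and MC = 29 - 16q + 6q^2.
AVC hits its minimum where MC = AVC, at q = 2, giving min AVC = 29 - 8·2 + 2·2^2 = €21.
Since P = €149 ≥ min AVC = €21, price covers variable cost and the firm should produce.
Set P = MC: 149 = 29 - 16q + 6q^2 → -120 - 16q + 6q^2 = 0. The roots are q = -10/3 and q = 6; the profit-maximizing output is on the rising part of MC, so q* = 6.
Check: AVC at q = 6 is €53 ≤ P, so revenue covers variable cost.
Profit = P·q − TC = 149·6 − 390 = €504.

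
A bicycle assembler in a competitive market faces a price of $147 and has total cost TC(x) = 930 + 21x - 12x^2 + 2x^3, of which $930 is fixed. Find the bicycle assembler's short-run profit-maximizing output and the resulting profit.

AVC = 21 - 12x + 2x^2; min AVC = $3 at x = 3. Since P = $147 ≥ min AVC, the firm produces.
With MC = 21 - 24x + 6x^2, P = MC on the upward-sloping part at x* = 7.
TR = 147·7 = 1029. TC = 930 + 245 = 1175. Profit = 1029 − 1175 = -$146.
Shutting down would mean losing the fixed cost of $930, so operating at a loss of $146 is better by $784.

Profit = -$146 at x = 7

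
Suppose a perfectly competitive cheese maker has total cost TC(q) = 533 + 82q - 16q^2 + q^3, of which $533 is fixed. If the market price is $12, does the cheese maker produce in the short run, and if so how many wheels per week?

Shut down

Strip out fixed cost: VC = 82q - 16q^2 + q^3. Then AVC = 82 - 16q + q^2 and MC = 82 - 32q + 3q^2.
The AVC parabola has its vertex at q = 16/2 = 8, where AVC = 82 - 16·8 + 8^2 = $18.
Since P = $12 < min AVC = $18, price fails to cover variable cost at any output.
The firm minimizes its loss by shutting down and losing only its fixed cost of $533.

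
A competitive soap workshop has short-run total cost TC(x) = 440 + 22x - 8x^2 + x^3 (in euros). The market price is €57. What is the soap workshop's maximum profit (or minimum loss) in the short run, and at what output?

Profit = -€146 at x = 7

AVC = 22 - 8x + x^2; min AVC = €6 at x = 4. Since P = €57 ≥ min AVC, the firm produces.
MC = 22 - 16x + 3x^2. Setting P = MC and taking the root on the rising branch gives x* = 7.
TR = 57·7 = 399. TC = 440 + 105 = 545. Profit = 399 − 545 = -€146.
Shutting down would mean losing the fixed cost of €440, so operating at a loss of €146 is better by €294.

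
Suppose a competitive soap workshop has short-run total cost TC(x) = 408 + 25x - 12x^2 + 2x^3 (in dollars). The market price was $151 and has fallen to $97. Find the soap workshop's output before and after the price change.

AVC = 25 - 12x + 2x^2, minimized at x = 3 where min AVC = $7. MC = 25 - 24x + 6x^2.
At P = $151 ≥ min AVC, set P = MC on the rising branch: x = 7.
At P = $97 ≥ min AVC, set P = MC: x = 6. The firm stays open but cuts output.

Output falls from 7 to 6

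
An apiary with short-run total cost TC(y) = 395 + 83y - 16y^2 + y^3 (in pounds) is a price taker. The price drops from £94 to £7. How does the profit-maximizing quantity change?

Output falls from 11 to 0 (the firm shuts down)

AVC = 83 - 16y + y^2, minimized at y = 8 where min AVC = £19. MC = 83 - 32y + 3y^2.
At P = £94 ≥ min AVC, set P = MC on the rising branch: y = 11.
At P = £7 < min AVC = £19, price no longer covers variable cost at any output, so the firm shuts down: y = 0.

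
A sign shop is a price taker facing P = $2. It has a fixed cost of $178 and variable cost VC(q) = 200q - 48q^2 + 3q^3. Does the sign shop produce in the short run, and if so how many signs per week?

Strip out fixed cost: VC = 200q - 48q^2 + 3q^3. Then AVC = 200 - 48q + 3q^2 and MC = 200 - 96q + 9q^2.
AVC hits its minimum where MC = AVC, at q = 8, giving min AVC = 200 - 48·8 + 3·8^2 = $8.
With P < min AVC ($2 < $8), every unit sold adds to the loss.
Shutting down limits the loss to fixed cost, $178.

Shut down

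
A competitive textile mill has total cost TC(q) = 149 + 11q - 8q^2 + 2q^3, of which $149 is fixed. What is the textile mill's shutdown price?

$3 per unit

The shutdown price is the minimum of AVC. VC = 11q - 8q^2 + 2q^3, so AVC = 11 - 8q + 2q^2.
dAVC/dq = -8 + 4q = 0 gives q = 2. min AVC = 11 - 8·2 + 2·2^2 = 3.
So the shutdown price is $3.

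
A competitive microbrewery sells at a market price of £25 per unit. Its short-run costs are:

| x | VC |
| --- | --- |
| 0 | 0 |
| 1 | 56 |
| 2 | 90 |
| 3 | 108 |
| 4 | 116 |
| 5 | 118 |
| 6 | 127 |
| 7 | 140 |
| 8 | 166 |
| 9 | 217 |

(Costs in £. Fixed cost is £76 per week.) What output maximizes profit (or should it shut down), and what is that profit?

x = 7; profit = -£41

Tabulate TR − TC: x=0: -76; x=1: -107; x=2: -116; x=3: -109; x=4: -92; x=5: -69; x=6: -53; x=7: -41; x=8: -42; x=9: -68.
Profit is maximized at x = 7. AVC there is 140/7 = £20 ≤ P, so producing beats shutting down (which would give -£76).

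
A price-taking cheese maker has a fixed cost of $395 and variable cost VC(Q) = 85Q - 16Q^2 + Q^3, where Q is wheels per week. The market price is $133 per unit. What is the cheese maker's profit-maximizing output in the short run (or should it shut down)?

From TC, MC = TC'(Q) = 85 - 32Q + 3Q^2 and AVC = VC/Q = 85 - 16Q + Q^2.
AVC hits its minimum where MC = AVC, at Q = 8, giving min AVC = 85 - 16·8 + 8^2 = $21.
P = $133 exceeds min AVC = $21, so the firm stays open.
Set P = MC: 133 = 85 - 32Q + 3Q^2 → -48 - 32Q + 3Q^2 = 0. The roots are Q = -4/3 and Q = 12; the profit-maximizing output is on the rising part of MC, so Q* = 12.
Check: AVC at Q = 12 is $37 ≤ P, so revenue covers variable cost.
Profit = P·Q − TC = 133·12 − 839 = $757.

Produce at Q = 12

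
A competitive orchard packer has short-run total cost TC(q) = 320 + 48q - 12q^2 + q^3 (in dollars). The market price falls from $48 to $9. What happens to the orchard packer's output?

Output falls from 8 to 0 (the firm shuts down)

MC = 48 - 24q + 3q^2; the shutdown threshold is min AVC = $12 (at q = 6).
With P = $48 above the shutdown price, P = MC gives q = 8.
At P = $9 < min AVC = $12, price no longer covers variable cost at any output, so the firm shuts down: q = 0.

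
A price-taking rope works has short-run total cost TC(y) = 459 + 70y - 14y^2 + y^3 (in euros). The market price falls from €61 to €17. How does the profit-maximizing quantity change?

AVC = 70 - 14y + y^2, minimized at y = 7 where min AVC = €21. MC = 70 - 28y + 3y^2.
At P = €61 ≥ min AVC, set P = MC on the rising branch: y = 9.
At P = €17 < min AVC = €21, price no longer covers variable cost at any output, so the firm shuts down: y = 0.

Output falls from 9 to 0 (the firm shuts down)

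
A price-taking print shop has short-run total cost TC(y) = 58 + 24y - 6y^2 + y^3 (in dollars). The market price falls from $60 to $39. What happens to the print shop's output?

AVC = 24 - 6y + y^2, minimized at y = 3 where min AVC = $15. MC = 24 - 12y + 3y^2.
With P = $60 above the shutdown price, P = MC gives y = 6.
At P = $39 ≥ min AVC, set P = MC: y = 5. The firm stays open but cuts output.

Output falls from 6 to 5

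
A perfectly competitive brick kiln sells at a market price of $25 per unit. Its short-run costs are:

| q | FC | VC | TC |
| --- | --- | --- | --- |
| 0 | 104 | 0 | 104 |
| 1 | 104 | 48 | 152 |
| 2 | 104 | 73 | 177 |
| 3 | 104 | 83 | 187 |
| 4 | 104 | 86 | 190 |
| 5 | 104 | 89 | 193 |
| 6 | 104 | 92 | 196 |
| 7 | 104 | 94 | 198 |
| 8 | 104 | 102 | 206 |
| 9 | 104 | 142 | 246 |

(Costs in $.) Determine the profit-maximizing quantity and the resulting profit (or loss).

q = 8; profit = -$6

Tabulate TR − TC: q=0: -104; q=1: -127; q=2: -127; q=3: -112; q=4: -90; q=5: -68; q=6: -46; q=7: -23; q=8: -6; q=9: -21.
Profit is maximized at q = 8. AVC there is 102/8 = $12.75 ≤ P, so producing beats shutting down (which would give -$104).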